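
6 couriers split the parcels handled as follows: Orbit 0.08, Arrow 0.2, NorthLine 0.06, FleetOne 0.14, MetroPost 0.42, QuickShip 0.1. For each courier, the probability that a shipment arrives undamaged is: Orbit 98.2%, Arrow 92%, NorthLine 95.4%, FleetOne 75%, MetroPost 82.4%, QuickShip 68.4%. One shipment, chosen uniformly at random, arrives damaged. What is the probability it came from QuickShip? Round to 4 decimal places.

Taking complements, P(damaged | each) = Orbit 0.018, Arrow 0.08, NorthLine 0.046, FleetOne 0.25, MetroPost 0.176, QuickShip 0.316.
Unnormalized posteriors (prior × likelihood):
  Orbit: 0.08 × 0.018 = 0.00144
  Arrow: 0.2 × 0.08 = 0.016
  NorthLine: 0.06 × 0.046 = 0.00276
  FleetOne: 0.14 × 0.25 = 0.035
  MetroPost: 0.42 × 0.176 = 0.07392
  QuickShip: 0.1 × 0.316 = 0.0316
Normalizing constant = 0.16072.
P(QuickShip | evidence) = 0.0316 / 0.16072 ≈ 0.1966.

0.1966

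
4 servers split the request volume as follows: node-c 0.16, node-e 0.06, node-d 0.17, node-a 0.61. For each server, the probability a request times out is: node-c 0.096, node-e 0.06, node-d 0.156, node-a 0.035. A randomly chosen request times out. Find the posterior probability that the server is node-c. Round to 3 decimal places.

0.230

Unnormalized posteriors (prior × likelihood):
  node-c: 0.16 × 0.096 = 0.01536
  node-e: 0.06 × 0.06 = 0.0036
  node-d: 0.17 × 0.156 = 0.02652
  node-a: 0.61 × 0.035 = 0.02135
Sum = 0.06683.
P(node-c | evidence) = 0.01536 / 0.06683 ≈ 0.230.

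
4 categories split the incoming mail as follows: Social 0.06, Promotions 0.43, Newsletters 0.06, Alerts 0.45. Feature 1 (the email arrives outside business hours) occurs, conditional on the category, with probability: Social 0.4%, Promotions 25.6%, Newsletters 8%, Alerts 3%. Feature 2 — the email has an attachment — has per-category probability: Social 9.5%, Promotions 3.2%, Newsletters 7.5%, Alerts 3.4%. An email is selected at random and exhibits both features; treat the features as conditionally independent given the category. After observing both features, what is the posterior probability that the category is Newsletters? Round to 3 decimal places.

0.082

Prior × likelihood for each hypothesis:
  Social: 0.06 × 0.004 × 0.095 = 0.0000228
  Promotions: 0.43 × 0.256 × 0.032 = 0.00352256
  Newsletters: 0.06 × 0.08 × 0.075 = 0.00036
  Alerts: 0.45 × 0.03 × 0.034 = 0.000459
Total = 0.00436436.
P(Newsletters | evidence) = 0.00036 / 0.00436436 ≈ 0.082.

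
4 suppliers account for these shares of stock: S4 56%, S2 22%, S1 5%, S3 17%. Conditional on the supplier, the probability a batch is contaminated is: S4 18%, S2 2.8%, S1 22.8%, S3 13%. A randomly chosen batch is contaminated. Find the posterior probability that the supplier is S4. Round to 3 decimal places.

Prior × likelihood for each hypothesis:
  S4: 0.56 × 0.18 = 0.1008
  S2: 0.22 × 0.028 = 0.00616
  S1: 0.05 × 0.228 = 0.0114
  S3: 0.17 × 0.13 = 0.0221
Normalizing constant = 0.14046.
P(S4 | evidence) = 0.1008 / 0.14046 ≈ 0.718.

0.718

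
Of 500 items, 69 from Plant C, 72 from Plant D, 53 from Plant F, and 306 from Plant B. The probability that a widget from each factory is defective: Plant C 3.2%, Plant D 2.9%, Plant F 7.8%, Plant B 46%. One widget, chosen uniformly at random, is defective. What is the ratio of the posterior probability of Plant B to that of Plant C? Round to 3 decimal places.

Unnormalized posteriors (prior × likelihood):
  Plant C: 0.138 × 0.032 = 0.004416
  Plant D: 0.144 × 0.029 = 0.004176
  Plant F: 0.106 × 0.078 = 0.008268
  Plant B: 0.612 × 0.46 = 0.28152
Sum = 0.29838.
The ratio is 0.28152 / 0.004416 (the normalizer cancels) = 63.750.

63.750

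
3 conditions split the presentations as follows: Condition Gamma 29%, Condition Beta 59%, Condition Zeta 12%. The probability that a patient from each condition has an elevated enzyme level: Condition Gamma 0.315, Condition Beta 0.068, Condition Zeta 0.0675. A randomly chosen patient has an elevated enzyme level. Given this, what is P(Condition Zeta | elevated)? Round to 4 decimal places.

0.0580

Prior × likelihood for each hypothesis:
  Condition Gamma: 0.29 × 0.315 = 0.09135
  Condition Beta: 0.59 × 0.068 = 0.04012
  Condition Zeta: 0.12 × 0.0675 = 0.0081
Sum = 0.13957.
P(Condition Zeta | evidence) = 0.0081 / 0.13957 ≈ 0.0580.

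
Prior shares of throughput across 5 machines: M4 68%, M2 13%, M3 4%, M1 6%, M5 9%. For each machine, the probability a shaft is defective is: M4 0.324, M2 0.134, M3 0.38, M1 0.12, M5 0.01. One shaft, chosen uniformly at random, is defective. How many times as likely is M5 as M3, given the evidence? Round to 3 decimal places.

0.059

Compute prior × likelihood for every hypothesis:
  M4: 0.68 × 0.324 = 0.22032
  M2: 0.13 × 0.134 = 0.01742
  M3: 0.04 × 0.38 = 0.0152
  M1: 0.06 × 0.12 = 0.0072
  M5: 0.09 × 0.01 = 0.0009
Sum = 0.26104.
The ratio is 0.0009 / 0.0152 (the normalizer cancels) = 0.059.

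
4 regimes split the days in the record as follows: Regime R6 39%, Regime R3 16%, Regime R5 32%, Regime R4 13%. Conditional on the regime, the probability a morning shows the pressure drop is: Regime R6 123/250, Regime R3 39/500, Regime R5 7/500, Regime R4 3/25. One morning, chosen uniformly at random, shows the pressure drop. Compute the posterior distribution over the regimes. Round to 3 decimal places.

Regime R6 0.855, Regime R3 0.056, Regime R5 0.020, Regime R4 0.070

Compute prior × likelihood for every hypothesis:
  Regime R6: 0.39 × 0.492 = 0.19188
  Regime R3: 0.16 × 0.078 = 0.01248
  Regime R5: 0.32 × 0.014 = 0.00448
  Regime R4: 0.13 × 0.12 = 0.0156
Normalizing constant = 0.22444.
P(Regime R6 | drop) = 0.19188/0.22444 ≈ 0.855
P(Regime R3 | drop) = 0.01248/0.22444 ≈ 0.056
P(Regime R5 | drop) = 0.00448/0.22444 ≈ 0.020
P(Regime R4 | drop) = 0.0156/0.22444 ≈ 0.070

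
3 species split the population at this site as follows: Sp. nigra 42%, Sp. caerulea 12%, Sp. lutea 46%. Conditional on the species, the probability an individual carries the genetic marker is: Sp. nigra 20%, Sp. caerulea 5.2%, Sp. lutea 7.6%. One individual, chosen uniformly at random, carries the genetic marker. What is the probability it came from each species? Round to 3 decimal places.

Sp. nigra 0.671, Sp. caerulea 0.050, Sp. lutea 0.279

Unnormalized posteriors (prior × likelihood):
  Sp. nigra: 0.42 × 0.2 = 0.084
  Sp. caerulea: 0.12 × 0.052 = 0.00624
  Sp. lutea: 0.46 × 0.076 = 0.03496
Sum = 0.1252.
P(Sp. nigra | marker) = 0.084/0.1252 ≈ 0.671
P(Sp. caerulea | marker) = 0.00624/0.1252 ≈ 0.050
P(Sp. lutea | marker) = 0.03496/0.1252 ≈ 0.279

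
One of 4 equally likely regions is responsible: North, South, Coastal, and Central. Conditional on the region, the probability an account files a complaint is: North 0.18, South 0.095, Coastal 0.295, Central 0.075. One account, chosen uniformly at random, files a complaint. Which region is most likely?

Coastal

Since the prior is uniform, the posterior is proportional to the likelihood:
  North: 0.18
  South: 0.095
  Coastal: 0.295
  Central: 0.075
Sum = 0.645.
Largest term belongs to Coastal, so Coastal is most probable.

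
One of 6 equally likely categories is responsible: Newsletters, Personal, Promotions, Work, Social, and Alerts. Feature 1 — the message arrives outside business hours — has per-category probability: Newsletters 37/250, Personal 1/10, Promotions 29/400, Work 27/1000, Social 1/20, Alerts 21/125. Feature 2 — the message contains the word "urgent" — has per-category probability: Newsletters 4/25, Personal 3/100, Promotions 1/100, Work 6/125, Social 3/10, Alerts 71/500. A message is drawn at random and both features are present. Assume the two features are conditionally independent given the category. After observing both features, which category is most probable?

Alerts

Since the prior is uniform, the posterior is proportional to the likelihood:
  Newsletters: 0.148 × 0.16 = 0.02368
  Personal: 0.1 × 0.03 = 0.003
  Promotions: 0.0725 × 0.01 = 0.000725
  Work: 0.027 × 0.048 = 0.001296
  Social: 0.05 × 0.3 = 0.015
  Alerts: 0.168 × 0.142 = 0.023856
Normalizing constant = 0.067557.
Largest term belongs to Alerts, so Alerts is most probable.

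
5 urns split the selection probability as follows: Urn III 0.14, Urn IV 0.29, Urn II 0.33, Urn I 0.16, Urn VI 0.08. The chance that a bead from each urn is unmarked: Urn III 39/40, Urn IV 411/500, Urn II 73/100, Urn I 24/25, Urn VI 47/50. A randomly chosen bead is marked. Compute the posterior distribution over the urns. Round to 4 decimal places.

Taking complements, P(marked | each) = Urn III 0.025, Urn IV 0.178, Urn II 0.27, Urn I 0.04, Urn VI 0.06.
By Bayes' rule, posterior ∝ prior × likelihood:
  Urn III: 0.14 × 0.025 = 0.0035
  Urn IV: 0.29 × 0.178 = 0.05162
  Urn II: 0.33 × 0.27 = 0.0891
  Urn I: 0.16 × 0.04 = 0.0064
  Urn VI: 0.08 × 0.06 = 0.0048
Normalizing constant = 0.15542.
P(Urn III | marked) = 0.0035/0.15542 ≈ 0.0225
P(Urn IV | marked) = 0.05162/0.15542 ≈ 0.3321
P(Urn II | marked) = 0.0891/0.15542 ≈ 0.5733
P(Urn I | marked) = 0.0064/0.15542 ≈ 0.0412
P(Urn VI | marked) = 0.0048/0.15542 ≈ 0.0309
(Check: 0.0225+0.3321+0.5733+0.0412+0.0309 = 1.0000.)

Urn III 0.0225, Urn IV 0.3321, Urn II 0.5733, Urn I 0.0412, Urn VI 0.0309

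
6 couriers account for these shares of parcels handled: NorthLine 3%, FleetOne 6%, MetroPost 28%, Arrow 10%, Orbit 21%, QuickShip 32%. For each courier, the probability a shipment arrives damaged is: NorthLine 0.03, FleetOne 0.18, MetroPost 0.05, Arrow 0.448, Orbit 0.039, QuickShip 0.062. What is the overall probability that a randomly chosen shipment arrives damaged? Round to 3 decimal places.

By Bayes' rule, posterior ∝ prior × likelihood:
  NorthLine: 0.03 × 0.03 = 0.0009
  FleetOne: 0.06 × 0.18 = 0.0108
  MetroPost: 0.28 × 0.05 = 0.014
  Arrow: 0.1 × 0.448 = 0.0448
  Orbit: 0.21 × 0.039 = 0.00819
  QuickShip: 0.32 × 0.062 = 0.01984
P(damaged) = 0.0009 + 0.0108 + 0.014 + 0.0448 + 0.00819 + 0.01984 = 0.09853 → 0.099.

0.099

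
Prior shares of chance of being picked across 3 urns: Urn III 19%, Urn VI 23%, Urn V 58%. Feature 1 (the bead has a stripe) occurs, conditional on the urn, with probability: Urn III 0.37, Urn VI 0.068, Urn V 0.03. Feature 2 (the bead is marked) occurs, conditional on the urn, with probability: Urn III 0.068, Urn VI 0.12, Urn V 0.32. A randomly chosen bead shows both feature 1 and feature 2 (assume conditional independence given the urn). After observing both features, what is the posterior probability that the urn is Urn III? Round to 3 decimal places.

By Bayes' rule, posterior ∝ prior × likelihood:
  Urn III: 0.19 × 0.37 × 0.068 = 0.0047804
  Urn VI: 0.23 × 0.068 × 0.12 = 0.0018768
  Urn V: 0.58 × 0.03 × 0.32 = 0.005568
Total = 0.0122252.
P(Urn III | evidence) = 0.0047804 / 0.0122252 ≈ 0.391.

0.391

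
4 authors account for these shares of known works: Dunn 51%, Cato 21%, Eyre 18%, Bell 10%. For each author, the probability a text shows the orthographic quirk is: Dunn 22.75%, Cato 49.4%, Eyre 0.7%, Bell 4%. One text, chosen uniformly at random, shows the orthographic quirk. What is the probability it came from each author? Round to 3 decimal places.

Dunn 0.516, Cato 0.461, Eyre 0.006, Bell 0.018

Unnormalized posteriors (prior × likelihood):
  Dunn: 0.51 × 0.2275 = 0.116025
  Cato: 0.21 × 0.494 = 0.10374
  Eyre: 0.18 × 0.007 = 0.00126
  Bell: 0.1 × 0.04 = 0.004
Sum = 0.225025.
P(Dunn | quirk) = 0.116025/0.225025 ≈ 0.516
P(Cato | quirk) = 0.10374/0.225025 ≈ 0.461
P(Eyre | quirk) = 0.00126/0.225025 ≈ 0.006
P(Bell | quirk) = 0.004/0.225025 ≈ 0.018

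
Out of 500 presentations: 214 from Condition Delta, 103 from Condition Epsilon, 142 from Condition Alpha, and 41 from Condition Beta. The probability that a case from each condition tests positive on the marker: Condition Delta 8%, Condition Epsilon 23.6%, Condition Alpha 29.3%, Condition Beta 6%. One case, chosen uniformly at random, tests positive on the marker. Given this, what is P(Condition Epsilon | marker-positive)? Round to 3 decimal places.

0.284

By Bayes' rule, posterior ∝ prior × likelihood:
  Condition Delta: 0.428 × 0.08 = 0.03424
  Condition Epsilon: 0.206 × 0.236 = 0.048616
  Condition Alpha: 0.284 × 0.293 = 0.083212
  Condition Beta: 0.082 × 0.06 = 0.00492
Normalizing constant = 0.170988.
P(Condition Epsilon | evidence) = 0.048616 / 0.170988 ≈ 0.284.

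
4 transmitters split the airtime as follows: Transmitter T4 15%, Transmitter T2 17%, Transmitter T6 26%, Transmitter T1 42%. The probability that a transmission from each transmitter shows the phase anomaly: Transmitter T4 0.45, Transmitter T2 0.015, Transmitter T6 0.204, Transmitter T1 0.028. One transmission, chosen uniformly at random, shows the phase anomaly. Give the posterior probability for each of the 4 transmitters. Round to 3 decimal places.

Transmitter T4 0.501, Transmitter T2 0.019, Transmitter T6 0.393, Transmitter T1 0.087

Prior × likelihood for each hypothesis:
  Transmitter T4: 0.15 × 0.45 = 0.0675
  Transmitter T2: 0.17 × 0.015 = 0.00255
  Transmitter T6: 0.26 × 0.204 = 0.05304
  Transmitter T1: 0.42 × 0.028 = 0.01176
Normalizing constant = 0.13485.
P(Transmitter T4 | anomaly) = 0.0675/0.13485 ≈ 0.501
P(Transmitter T2 | anomaly) = 0.00255/0.13485 ≈ 0.019
P(Transmitter T6 | anomaly) = 0.05304/0.13485 ≈ 0.393
P(Transmitter T1 | anomaly) = 0.01176/0.13485 ≈ 0.087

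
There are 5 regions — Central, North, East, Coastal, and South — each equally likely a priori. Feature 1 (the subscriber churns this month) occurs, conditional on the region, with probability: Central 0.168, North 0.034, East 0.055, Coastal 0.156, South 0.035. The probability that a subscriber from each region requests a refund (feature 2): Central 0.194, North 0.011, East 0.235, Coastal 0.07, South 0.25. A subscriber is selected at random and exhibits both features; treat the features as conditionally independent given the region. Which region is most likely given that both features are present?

Central

Since the prior is uniform, the posterior is proportional to the likelihood:
  Central: 0.168 × 0.194 = 0.032592
  North: 0.034 × 0.011 = 0.000374
  East: 0.055 × 0.235 = 0.012925
  Coastal: 0.156 × 0.07 = 0.01092
  South: 0.035 × 0.25 = 0.00875
Normalizing constant = 0.065561.
Largest term belongs to Central, so Central is most probable.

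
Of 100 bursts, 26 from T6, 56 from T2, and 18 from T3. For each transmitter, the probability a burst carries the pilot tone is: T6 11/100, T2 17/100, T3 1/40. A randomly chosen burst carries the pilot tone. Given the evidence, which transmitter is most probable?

Prior × likelihood for each hypothesis:
  T6: 0.26 × 0.11 = 0.0286
  T2: 0.56 × 0.17 = 0.0952
  T3: 0.18 × 0.025 = 0.0045
Sum = 0.1283.
Largest term belongs to T2, so T2 is most probable.

T2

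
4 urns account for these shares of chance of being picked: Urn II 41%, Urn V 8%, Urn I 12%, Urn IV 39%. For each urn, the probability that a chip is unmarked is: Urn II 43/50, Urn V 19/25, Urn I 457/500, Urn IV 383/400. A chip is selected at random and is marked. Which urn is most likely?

Urn II

Taking complements, P(marked | each) = Urn II 0.14, Urn V 0.24, Urn I 0.086, Urn IV 0.0425.
Prior × likelihood for each hypothesis:
  Urn II: 0.41 × 0.14 = 0.0574
  Urn V: 0.08 × 0.24 = 0.0192
  Urn I: 0.12 × 0.086 = 0.01032
  Urn IV: 0.39 × 0.0425 = 0.016575
Sum = 0.103495.
Largest term belongs to Urn II, so Urn II is most probable.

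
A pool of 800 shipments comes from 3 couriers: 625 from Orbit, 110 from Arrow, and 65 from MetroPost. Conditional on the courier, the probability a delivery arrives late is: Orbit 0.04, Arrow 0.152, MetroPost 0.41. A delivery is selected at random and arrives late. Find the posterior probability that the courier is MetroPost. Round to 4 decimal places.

By Bayes' rule, posterior ∝ prior × likelihood:
  Orbit: 0.78125 × 0.04 = 0.03125
  Arrow: 0.1375 × 0.152 = 0.0209
  MetroPost: 0.08125 × 0.41 = 0.0333125
Normalizing constant = 0.0854625.
P(MetroPost | evidence) = 0.0333125 / 0.0854625 ≈ 0.3898.

0.3898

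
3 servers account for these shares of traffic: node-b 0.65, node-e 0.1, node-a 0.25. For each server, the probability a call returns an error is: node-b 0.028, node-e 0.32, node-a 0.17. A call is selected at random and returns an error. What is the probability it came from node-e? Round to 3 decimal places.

Prior × likelihood for each hypothesis:
  node-b: 0.65 × 0.028 = 0.0182
  node-e: 0.1 × 0.32 = 0.032
  node-a: 0.25 × 0.17 = 0.0425
Normalizing constant = 0.0927.
P(node-e | evidence) = 0.032 / 0.0927 ≈ 0.345.

0.345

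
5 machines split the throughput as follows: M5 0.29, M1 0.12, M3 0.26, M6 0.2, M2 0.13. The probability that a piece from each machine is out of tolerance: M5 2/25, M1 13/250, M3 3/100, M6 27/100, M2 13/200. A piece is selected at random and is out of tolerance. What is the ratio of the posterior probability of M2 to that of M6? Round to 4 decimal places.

Compute prior × likelihood for every hypothesis:
  M5: 0.29 × 0.08 = 0.0232
  M1: 0.12 × 0.052 = 0.00624
  M3: 0.26 × 0.03 = 0.0078
  M6: 0.2 × 0.27 = 0.054
  M2: 0.13 × 0.065 = 0.00845
Total = 0.09969.
The ratio is 0.00845 / 0.054 (the normalizer cancels) = 0.1565.

0.1565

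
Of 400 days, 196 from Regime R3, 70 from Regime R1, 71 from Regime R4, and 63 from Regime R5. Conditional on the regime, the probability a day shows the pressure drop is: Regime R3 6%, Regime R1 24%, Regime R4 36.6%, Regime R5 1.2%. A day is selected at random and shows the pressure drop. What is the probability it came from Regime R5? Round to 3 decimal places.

0.014

Prior × likelihood for each hypothesis:
  Regime R3: 0.49 × 0.06 = 0.0294
  Regime R1: 0.175 × 0.24 = 0.042
  Regime R4: 0.1775 × 0.366 = 0.064965
  Regime R5: 0.1575 × 0.012 = 0.00189
Total = 0.138255.
P(Regime R5 | evidence) = 0.00189 / 0.138255 ≈ 0.014.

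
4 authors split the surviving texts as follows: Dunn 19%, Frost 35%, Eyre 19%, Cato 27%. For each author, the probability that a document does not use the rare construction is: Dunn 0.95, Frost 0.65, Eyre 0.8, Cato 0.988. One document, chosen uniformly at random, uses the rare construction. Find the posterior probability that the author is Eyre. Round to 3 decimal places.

0.219

Taking complements, P(rare-form | each) = Dunn 0.05, Frost 0.35, Eyre 0.2, Cato 0.012.
By Bayes' rule, posterior ∝ prior × likelihood:
  Dunn: 0.19 × 0.05 = 0.0095
  Frost: 0.35 × 0.35 = 0.1225
  Eyre: 0.19 × 0.2 = 0.038
  Cato: 0.27 × 0.012 = 0.00324
Sum = 0.17324.
P(Eyre | evidence) = 0.038 / 0.17324 ≈ 0.219.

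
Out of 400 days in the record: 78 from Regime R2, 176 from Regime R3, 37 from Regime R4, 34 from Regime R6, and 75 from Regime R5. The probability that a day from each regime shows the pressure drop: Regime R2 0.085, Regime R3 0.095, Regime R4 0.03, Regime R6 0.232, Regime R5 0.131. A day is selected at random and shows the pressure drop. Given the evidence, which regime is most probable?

Regime R3

Compute prior × likelihood for every hypothesis:
  Regime R2: 0.195 × 0.085 = 0.016575
  Regime R3: 0.44 × 0.095 = 0.0418
  Regime R4: 0.0925 × 0.03 = 0.002775
  Regime R6: 0.085 × 0.232 = 0.01972
  Regime R5: 0.1875 × 0.131 = 0.0245625
Total = 0.1054325.
Largest term belongs to Regime R3, so Regime R3 is most probable.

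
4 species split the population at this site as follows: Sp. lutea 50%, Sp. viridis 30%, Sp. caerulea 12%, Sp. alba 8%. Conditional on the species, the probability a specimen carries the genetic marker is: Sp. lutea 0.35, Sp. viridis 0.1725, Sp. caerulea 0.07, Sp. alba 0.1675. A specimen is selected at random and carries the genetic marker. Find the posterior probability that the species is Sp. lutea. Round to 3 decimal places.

0.704

Unnormalized posteriors (prior × likelihood):
  Sp. lutea: 0.5 × 0.35 = 0.175
  Sp. viridis: 0.3 × 0.1725 = 0.05175
  Sp. caerulea: 0.12 × 0.07 = 0.0084
  Sp. alba: 0.08 × 0.1675 = 0.0134
Normalizing constant = 0.24855.
P(Sp. lutea | evidence) = 0.175 / 0.24855 ≈ 0.704.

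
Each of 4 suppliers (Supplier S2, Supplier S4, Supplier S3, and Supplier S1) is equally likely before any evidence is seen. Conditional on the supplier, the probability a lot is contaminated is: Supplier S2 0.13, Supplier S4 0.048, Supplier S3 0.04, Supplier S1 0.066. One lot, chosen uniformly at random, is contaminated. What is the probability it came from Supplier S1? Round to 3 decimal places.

0.232

Since the prior is uniform, the posterior is proportional to the likelihood:
  Supplier S2: 0.13
  Supplier S4: 0.048
  Supplier S3: 0.04
  Supplier S1: 0.066
Normalizing constant = 0.284.
P(Supplier S1 | evidence) = 0.066 / 0.284 ≈ 0.232.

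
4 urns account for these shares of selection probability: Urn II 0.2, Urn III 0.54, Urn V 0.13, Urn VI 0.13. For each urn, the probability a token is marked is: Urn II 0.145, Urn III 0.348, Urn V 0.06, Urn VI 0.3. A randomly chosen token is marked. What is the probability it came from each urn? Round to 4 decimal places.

Compute prior × likelihood for every hypothesis:
  Urn II: 0.2 × 0.145 = 0.029
  Urn III: 0.54 × 0.348 = 0.18792
  Urn V: 0.13 × 0.06 = 0.0078
  Urn VI: 0.13 × 0.3 = 0.039
Total = 0.26372.
P(Urn II | marked) = 0.029/0.26372 ≈ 0.1100
P(Urn III | marked) = 0.18792/0.26372 ≈ 0.7126
P(Urn V | marked) = 0.0078/0.26372 ≈ 0.0296
P(Urn VI | marked) = 0.039/0.26372 ≈ 0.1479

Urn II 0.1100, Urn III 0.7126, Urn V 0.0296, Urn VI 0.1479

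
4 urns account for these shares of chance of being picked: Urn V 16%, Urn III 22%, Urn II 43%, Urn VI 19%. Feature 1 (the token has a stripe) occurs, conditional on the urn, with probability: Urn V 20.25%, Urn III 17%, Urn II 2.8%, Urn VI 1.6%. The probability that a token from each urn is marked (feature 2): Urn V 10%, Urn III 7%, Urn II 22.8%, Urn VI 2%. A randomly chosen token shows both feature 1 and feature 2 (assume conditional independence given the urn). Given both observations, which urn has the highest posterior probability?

Prior × likelihood for each hypothesis:
  Urn V: 0.16 × 0.2025 × 0.1 = 0.00324
  Urn III: 0.22 × 0.17 × 0.07 = 0.002618
  Urn II: 0.43 × 0.028 × 0.228 = 0.00274512
  Urn VI: 0.19 × 0.016 × 0.02 = 0.0000608
Normalizing constant = 0.00866392.
Largest term belongs to Urn V, so Urn V is most probable.

Urn V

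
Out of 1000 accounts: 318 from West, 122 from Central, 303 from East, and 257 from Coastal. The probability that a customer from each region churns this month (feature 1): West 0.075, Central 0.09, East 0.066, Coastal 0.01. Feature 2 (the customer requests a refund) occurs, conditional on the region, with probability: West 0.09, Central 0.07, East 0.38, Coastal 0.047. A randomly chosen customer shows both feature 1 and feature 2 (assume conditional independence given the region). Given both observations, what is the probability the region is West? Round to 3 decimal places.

Unnormalized posteriors (prior × likelihood):
  West: 0.318 × 0.075 × 0.09 = 0.0021465
  Central: 0.122 × 0.09 × 0.07 = 0.0007686
  East: 0.303 × 0.066 × 0.38 = 0.00759924
  Coastal: 0.257 × 0.01 × 0.047 = 0.00012079
Normalizing constant = 0.01063513.
P(West | evidence) = 0.0021465 / 0.01063513 ≈ 0.202.

0.202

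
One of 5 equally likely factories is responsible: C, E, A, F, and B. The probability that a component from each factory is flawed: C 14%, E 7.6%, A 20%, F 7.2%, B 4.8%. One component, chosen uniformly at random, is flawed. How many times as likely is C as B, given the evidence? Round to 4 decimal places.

2.9167

Since the prior is uniform, the posterior is proportional to the likelihood:
  C: 0.14
  E: 0.076
  A: 0.2
  F: 0.072
  B: 0.048
Normalizing constant = 0.536.
The ratio is 0.14 / 0.048 (the normalizer cancels) = 2.9167.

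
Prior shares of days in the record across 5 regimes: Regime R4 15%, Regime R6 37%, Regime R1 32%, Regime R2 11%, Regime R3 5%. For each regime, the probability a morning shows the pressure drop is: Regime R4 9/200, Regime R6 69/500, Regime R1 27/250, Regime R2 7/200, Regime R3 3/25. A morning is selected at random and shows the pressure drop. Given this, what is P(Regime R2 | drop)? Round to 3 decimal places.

0.038

Compute prior × likelihood for every hypothesis:
  Regime R4: 0.15 × 0.045 = 0.00675
  Regime R6: 0.37 × 0.138 = 0.05106
  Regime R1: 0.32 × 0.108 = 0.03456
  Regime R2: 0.11 × 0.035 = 0.00385
  Regime R3: 0.05 × 0.12 = 0.006
Normalizing constant = 0.10222.
P(Regime R2 | evidence) = 0.00385 / 0.10222 ≈ 0.038.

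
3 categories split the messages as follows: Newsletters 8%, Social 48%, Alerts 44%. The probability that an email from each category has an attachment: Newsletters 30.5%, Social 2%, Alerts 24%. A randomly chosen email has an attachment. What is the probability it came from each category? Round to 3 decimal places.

By Bayes' rule, posterior ∝ prior × likelihood:
  Newsletters: 0.08 × 0.305 = 0.0244
  Social: 0.48 × 0.02 = 0.0096
  Alerts: 0.44 × 0.24 = 0.1056
Normalizing constant = 0.1396.
P(Newsletters | attachment) = 0.0244/0.1396 ≈ 0.175
P(Social | attachment) = 0.0096/0.1396 ≈ 0.069
P(Alerts | attachment) = 0.1056/0.1396 ≈ 0.756
(Check: 0.175+0.069+0.756 = 1.000.)

Newsletters 0.175, Social 0.069, Alerts 0.756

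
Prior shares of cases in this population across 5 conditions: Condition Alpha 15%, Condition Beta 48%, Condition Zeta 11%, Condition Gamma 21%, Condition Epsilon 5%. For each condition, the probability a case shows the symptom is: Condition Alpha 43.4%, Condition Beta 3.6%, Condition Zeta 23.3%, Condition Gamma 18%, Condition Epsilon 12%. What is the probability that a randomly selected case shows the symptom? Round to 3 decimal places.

Compute prior × likelihood for every hypothesis:
  Condition Alpha: 0.15 × 0.434 = 0.0651
  Condition Beta: 0.48 × 0.036 = 0.01728
  Condition Zeta: 0.11 × 0.233 = 0.02563
  Condition Gamma: 0.21 × 0.18 = 0.0378
  Condition Epsilon: 0.05 × 0.12 = 0.006
P(symptomatic) = 0.0651 + 0.01728 + 0.02563 + 0.0378 + 0.006 = 0.15181 → 0.152.

0.152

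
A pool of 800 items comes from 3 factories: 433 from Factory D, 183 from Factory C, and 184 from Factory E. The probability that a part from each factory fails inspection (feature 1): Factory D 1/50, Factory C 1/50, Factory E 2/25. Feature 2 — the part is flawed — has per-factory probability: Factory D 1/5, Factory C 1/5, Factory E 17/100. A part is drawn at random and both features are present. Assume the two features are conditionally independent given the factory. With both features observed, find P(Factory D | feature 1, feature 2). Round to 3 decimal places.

By Bayes' rule, posterior ∝ prior × likelihood:
  Factory D: 0.54125 × 0.02 × 0.2 = 0.002165
  Factory C: 0.22875 × 0.02 × 0.2 = 0.000915
  Factory E: 0.23 × 0.08 × 0.17 = 0.003128
Sum = 0.006208.
P(Factory D | evidence) = 0.002165 / 0.006208 ≈ 0.349.

0.349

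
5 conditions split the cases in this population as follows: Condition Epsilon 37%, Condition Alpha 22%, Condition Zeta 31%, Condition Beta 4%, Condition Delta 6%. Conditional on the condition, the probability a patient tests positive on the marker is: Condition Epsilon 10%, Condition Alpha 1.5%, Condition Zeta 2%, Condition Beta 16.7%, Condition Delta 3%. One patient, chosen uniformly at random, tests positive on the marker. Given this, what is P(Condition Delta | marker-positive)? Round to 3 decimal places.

0.033

Prior × likelihood for each hypothesis:
  Condition Epsilon: 0.37 × 0.1 = 0.037
  Condition Alpha: 0.22 × 0.015 = 0.0033
  Condition Zeta: 0.31 × 0.02 = 0.0062
  Condition Beta: 0.04 × 0.167 = 0.00668
  Condition Delta: 0.06 × 0.03 = 0.0018
Sum = 0.05498.
P(Condition Delta | evidence) = 0.0018 / 0.05498 ≈ 0.033.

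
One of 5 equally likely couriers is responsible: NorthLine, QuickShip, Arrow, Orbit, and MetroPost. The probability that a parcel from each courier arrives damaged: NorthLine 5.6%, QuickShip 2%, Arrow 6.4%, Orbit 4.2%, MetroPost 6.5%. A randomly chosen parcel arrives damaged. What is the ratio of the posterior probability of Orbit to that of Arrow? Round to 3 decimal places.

0.656

With a uniform prior (1/5 each), posterior ∝ likelihood:
  NorthLine: 0.056
  QuickShip: 0.02
  Arrow: 0.064
  Orbit: 0.042
  MetroPost: 0.065
Sum = 0.247.
The ratio is 0.042 / 0.064 (the normalizer cancels) = 0.656.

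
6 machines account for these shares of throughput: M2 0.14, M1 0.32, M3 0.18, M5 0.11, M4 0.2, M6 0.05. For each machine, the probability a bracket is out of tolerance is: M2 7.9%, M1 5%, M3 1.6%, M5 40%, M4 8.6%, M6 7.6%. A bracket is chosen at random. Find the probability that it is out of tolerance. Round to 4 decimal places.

0.0949

Prior × likelihood for each hypothesis:
  M2: 0.14 × 0.079 = 0.01106
  M1: 0.32 × 0.05 = 0.016
  M3: 0.18 × 0.016 = 0.00288
  M5: 0.11 × 0.4 = 0.044
  M4: 0.2 × 0.086 = 0.0172
  M6: 0.05 × 0.076 = 0.0038
P(oversize) = 0.01106 + 0.016 + 0.00288 + 0.044 + 0.0172 + 0.0038 = 0.09494 → 0.0949.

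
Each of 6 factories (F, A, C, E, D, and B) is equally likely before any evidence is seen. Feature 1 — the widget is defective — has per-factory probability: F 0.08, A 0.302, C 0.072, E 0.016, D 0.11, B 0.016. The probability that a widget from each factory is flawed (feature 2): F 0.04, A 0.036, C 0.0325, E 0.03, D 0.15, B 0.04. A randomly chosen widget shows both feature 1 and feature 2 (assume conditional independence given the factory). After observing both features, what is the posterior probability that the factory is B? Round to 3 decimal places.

With a uniform prior (1/6 each), posterior ∝ likelihood:
  F: 0.08 × 0.04 = 0.0032
  A: 0.302 × 0.036 = 0.010872
  C: 0.072 × 0.0325 = 0.00234
  E: 0.016 × 0.03 = 0.00048
  D: 0.11 × 0.15 = 0.0165
  B: 0.016 × 0.04 = 0.00064
Normalizing constant = 0.034032.
P(B | evidence) = 0.00064 / 0.034032 ≈ 0.019.

0.019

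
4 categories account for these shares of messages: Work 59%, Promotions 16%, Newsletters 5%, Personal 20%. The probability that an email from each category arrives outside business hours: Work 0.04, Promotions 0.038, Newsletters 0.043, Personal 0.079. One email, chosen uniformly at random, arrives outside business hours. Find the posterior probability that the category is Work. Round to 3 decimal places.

By Bayes' rule, posterior ∝ prior × likelihood:
  Work: 0.59 × 0.04 = 0.0236
  Promotions: 0.16 × 0.038 = 0.00608
  Newsletters: 0.05 × 0.043 = 0.00215
  Personal: 0.2 × 0.079 = 0.0158
Sum = 0.04763.
P(Work | evidence) = 0.0236 / 0.04763 ≈ 0.495.

0.495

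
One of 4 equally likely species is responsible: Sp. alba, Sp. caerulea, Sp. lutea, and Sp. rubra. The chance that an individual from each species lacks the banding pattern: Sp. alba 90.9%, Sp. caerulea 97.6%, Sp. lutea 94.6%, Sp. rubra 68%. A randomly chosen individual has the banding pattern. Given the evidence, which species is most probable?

Sp. rubra

Taking complements, P(banded | each) = Sp. alba 0.091, Sp. caerulea 0.024, Sp. lutea 0.054, Sp. rubra 0.32.
With a uniform prior (1/4 each), posterior ∝ likelihood:
  Sp. alba: 0.091
  Sp. caerulea: 0.024
  Sp. lutea: 0.054
  Sp. rubra: 0.32
Normalizing constant = 0.489.
Largest term belongs to Sp. rubra, so Sp. rubra is most probable.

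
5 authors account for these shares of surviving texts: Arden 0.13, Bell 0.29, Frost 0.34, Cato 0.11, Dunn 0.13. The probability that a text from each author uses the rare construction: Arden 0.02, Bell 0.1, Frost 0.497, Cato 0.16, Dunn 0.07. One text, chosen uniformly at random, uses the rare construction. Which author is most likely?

Frost

Prior × likelihood for each hypothesis:
  Arden: 0.13 × 0.02 = 0.0026
  Bell: 0.29 × 0.1 = 0.029
  Frost: 0.34 × 0.497 = 0.16898
  Cato: 0.11 × 0.16 = 0.0176
  Dunn: 0.13 × 0.07 = 0.0091
Sum = 0.22728.
Largest term belongs to Frost, so Frost is most probable.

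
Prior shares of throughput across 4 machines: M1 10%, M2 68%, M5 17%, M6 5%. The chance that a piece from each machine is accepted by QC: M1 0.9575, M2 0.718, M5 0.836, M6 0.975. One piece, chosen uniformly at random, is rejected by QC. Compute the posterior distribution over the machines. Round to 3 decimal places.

M1 0.019, M2 0.852, M5 0.124, M6 0.006

Taking complements, P(rejected | each) = M1 0.0425, M2 0.282, M5 0.164, M6 0.025.
Compute prior × likelihood for every hypothesis:
  M1: 0.1 × 0.0425 = 0.00425
  M2: 0.68 × 0.282 = 0.19176
  M5: 0.17 × 0.164 = 0.02788
  M6: 0.05 × 0.025 = 0.00125
Total = 0.22514.
P(M1 | rejected) = 0.00425/0.22514 ≈ 0.019
P(M2 | rejected) = 0.19176/0.22514 ≈ 0.852
P(M5 | rejected) = 0.02788/0.22514 ≈ 0.124
P(M6 | rejected) = 0.00125/0.22514 ≈ 0.006
(Check: 0.019+0.852+0.124+0.006 = 1.001.)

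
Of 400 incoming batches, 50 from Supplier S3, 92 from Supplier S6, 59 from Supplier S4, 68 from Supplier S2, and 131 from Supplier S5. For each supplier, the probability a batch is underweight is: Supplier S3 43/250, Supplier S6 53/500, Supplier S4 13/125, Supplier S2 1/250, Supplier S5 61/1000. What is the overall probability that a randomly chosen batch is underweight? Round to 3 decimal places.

0.082

Unnormalized posteriors (prior × likelihood):
  Supplier S3: 0.125 × 0.172 = 0.0215
  Supplier S6: 0.23 × 0.106 = 0.02438
  Supplier S4: 0.1475 × 0.104 = 0.01534
  Supplier S2: 0.17 × 0.004 = 0.00068
  Supplier S5: 0.3275 × 0.061 = 0.0199775
P(underweight) = 0.0215 + 0.02438 + 0.01534 + 0.00068 + 0.0199775 = 0.0818775 → 0.082.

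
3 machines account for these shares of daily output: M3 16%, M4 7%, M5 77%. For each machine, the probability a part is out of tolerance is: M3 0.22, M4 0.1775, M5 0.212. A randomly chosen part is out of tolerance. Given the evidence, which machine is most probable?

M5

By Bayes' rule, posterior ∝ prior × likelihood:
  M3: 0.16 × 0.22 = 0.0352
  M4: 0.07 × 0.1775 = 0.012425
  M5: 0.77 × 0.212 = 0.16324
Normalizing constant = 0.210865.
Largest term belongs to M5, so M5 is most probable.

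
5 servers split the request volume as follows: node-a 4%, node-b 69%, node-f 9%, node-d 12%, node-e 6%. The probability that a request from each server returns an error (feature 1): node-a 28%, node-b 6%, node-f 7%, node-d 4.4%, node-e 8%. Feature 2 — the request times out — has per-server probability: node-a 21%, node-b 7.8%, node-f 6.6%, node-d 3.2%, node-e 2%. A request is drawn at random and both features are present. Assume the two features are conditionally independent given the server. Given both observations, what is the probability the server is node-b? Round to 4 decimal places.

Unnormalized posteriors (prior × likelihood):
  node-a: 0.04 × 0.28 × 0.21 = 0.002352
  node-b: 0.69 × 0.06 × 0.078 = 0.0032292
  node-f: 0.09 × 0.07 × 0.066 = 0.0004158
  node-d: 0.12 × 0.044 × 0.032 = 0.00016896
  node-e: 0.06 × 0.08 × 0.02 = 0.000096
Sum = 0.00626196.
P(node-b | evidence) = 0.0032292 / 0.00626196 ≈ 0.5157.

0.5157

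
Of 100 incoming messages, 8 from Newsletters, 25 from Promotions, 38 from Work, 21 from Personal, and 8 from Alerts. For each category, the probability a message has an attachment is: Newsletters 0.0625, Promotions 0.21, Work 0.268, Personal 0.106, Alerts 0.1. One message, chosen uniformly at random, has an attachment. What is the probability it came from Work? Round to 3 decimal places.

Prior × likelihood for each hypothesis:
  Newsletters: 0.08 × 0.0625 = 0.005
  Promotions: 0.25 × 0.21 = 0.0525
  Work: 0.38 × 0.268 = 0.10184
  Personal: 0.21 × 0.106 = 0.02226
  Alerts: 0.08 × 0.1 = 0.008
Normalizing constant = 0.1896.
P(Work | evidence) = 0.10184 / 0.1896 ≈ 0.537.

0.537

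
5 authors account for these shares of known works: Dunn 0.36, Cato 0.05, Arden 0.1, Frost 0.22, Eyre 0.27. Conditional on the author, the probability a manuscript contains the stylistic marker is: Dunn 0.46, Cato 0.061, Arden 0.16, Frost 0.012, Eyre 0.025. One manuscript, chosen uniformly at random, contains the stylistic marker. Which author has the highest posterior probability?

Unnormalized posteriors (prior × likelihood):
  Dunn: 0.36 × 0.46 = 0.1656
  Cato: 0.05 × 0.061 = 0.00305
  Arden: 0.1 × 0.16 = 0.016
  Frost: 0.22 × 0.012 = 0.00264
  Eyre: 0.27 × 0.025 = 0.00675
Total = 0.19404.
Largest term belongs to Dunn, so Dunn is most probable.

Dunn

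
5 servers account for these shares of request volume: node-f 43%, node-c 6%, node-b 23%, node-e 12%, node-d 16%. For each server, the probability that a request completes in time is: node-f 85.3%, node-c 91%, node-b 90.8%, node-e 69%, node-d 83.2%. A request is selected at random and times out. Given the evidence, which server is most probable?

node-f

Taking complements, P(timeout | each) = node-f 0.147, node-c 0.09, node-b 0.092, node-e 0.31, node-d 0.168.
Compute prior × likelihood for every hypothesis:
  node-f: 0.43 × 0.147 = 0.06321
  node-c: 0.06 × 0.09 = 0.0054
  node-b: 0.23 × 0.092 = 0.02116
  node-e: 0.12 × 0.31 = 0.0372
  node-d: 0.16 × 0.168 = 0.02688
Total = 0.15385.
Largest term belongs to node-f, so node-f is most probable.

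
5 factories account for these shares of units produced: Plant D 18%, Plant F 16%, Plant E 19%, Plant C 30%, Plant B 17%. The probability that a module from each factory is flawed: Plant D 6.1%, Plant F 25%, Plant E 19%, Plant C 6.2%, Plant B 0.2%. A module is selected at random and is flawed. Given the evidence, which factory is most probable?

Unnormalized posteriors (prior × likelihood):
  Plant D: 0.18 × 0.061 = 0.01098
  Plant F: 0.16 × 0.25 = 0.04
  Plant E: 0.19 × 0.19 = 0.0361
  Plant C: 0.3 × 0.062 = 0.0186
  Plant B: 0.17 × 0.002 = 0.00034
Total = 0.10602.
Largest term belongs to Plant F, so Plant F is most probable.

Plant F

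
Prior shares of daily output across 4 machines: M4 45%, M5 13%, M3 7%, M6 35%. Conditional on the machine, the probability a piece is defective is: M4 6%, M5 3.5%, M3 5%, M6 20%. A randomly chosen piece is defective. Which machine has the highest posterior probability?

M6

By Bayes' rule, posterior ∝ prior × likelihood:
  M4: 0.45 × 0.06 = 0.027
  M5: 0.13 × 0.035 = 0.00455
  M3: 0.07 × 0.05 = 0.0035
  M6: 0.35 × 0.2 = 0.07
Sum = 0.10505.
Largest term belongs to M6, so M6 is most probable.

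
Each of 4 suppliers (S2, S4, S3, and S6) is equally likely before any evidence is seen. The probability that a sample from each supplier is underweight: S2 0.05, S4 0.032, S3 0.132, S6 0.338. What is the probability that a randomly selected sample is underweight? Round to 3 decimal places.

With a uniform prior (1/4 each), posterior ∝ likelihood:
  S2: 0.05
  S4: 0.032
  S3: 0.132
  S6: 0.338
P(underweight) = (1/4) × (0.05 + 0.032 + 0.132 + 0.338) = 0.552/4 ≈ 0.138.

0.138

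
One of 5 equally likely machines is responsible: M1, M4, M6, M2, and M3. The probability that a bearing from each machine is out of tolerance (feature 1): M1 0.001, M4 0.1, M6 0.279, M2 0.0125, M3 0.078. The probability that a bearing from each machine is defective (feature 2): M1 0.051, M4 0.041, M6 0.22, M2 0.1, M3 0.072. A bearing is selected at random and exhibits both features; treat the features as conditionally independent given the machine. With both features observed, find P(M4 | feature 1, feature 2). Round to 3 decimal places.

With a uniform prior (1/5 each), posterior ∝ likelihood:
  M1: 0.001 × 0.051 = 0.000051
  M4: 0.1 × 0.041 = 0.0041
  M6: 0.279 × 0.22 = 0.06138
  M2: 0.0125 × 0.1 = 0.00125
  M3: 0.078 × 0.072 = 0.005616
Total = 0.072397.
P(M4 | evidence) = 0.0041 / 0.072397 ≈ 0.057.

0.057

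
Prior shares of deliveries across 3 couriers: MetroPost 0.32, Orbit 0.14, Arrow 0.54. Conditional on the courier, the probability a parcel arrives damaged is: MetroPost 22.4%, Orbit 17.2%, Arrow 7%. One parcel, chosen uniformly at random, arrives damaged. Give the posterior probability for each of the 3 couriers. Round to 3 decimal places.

Prior × likelihood for each hypothesis:
  MetroPost: 0.32 × 0.224 = 0.07168
  Orbit: 0.14 × 0.172 = 0.02408
  Arrow: 0.54 × 0.07 = 0.0378
Normalizing constant = 0.13356.
P(MetroPost | damaged) = 0.07168/0.13356 ≈ 0.537
P(Orbit | damaged) = 0.02408/0.13356 ≈ 0.180
P(Arrow | damaged) = 0.0378/0.13356 ≈ 0.283

MetroPost 0.537, Orbit 0.180, Arrow 0.283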